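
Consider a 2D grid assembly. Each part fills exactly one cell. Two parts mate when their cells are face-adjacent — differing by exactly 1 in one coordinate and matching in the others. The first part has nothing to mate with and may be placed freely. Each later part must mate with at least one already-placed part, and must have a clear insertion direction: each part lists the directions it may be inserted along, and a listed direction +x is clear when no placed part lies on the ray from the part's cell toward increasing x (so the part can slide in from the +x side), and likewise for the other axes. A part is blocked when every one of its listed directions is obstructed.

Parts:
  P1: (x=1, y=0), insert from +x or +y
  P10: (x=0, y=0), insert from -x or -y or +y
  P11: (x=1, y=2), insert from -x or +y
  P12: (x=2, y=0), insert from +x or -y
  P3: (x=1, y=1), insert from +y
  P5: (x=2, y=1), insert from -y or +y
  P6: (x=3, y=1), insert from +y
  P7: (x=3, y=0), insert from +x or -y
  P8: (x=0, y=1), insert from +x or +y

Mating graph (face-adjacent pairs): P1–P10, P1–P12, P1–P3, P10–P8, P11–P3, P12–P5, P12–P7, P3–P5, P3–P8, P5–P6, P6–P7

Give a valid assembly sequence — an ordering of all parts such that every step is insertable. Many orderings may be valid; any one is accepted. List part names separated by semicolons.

P3; P11; P5; P6; P1; P7; P12; P10; P8

1. P3@(1, 1) [+y clear] — {P3}
2. P11@(1, 2) [-x clear] — {P11, P3}
3. P5@(2, 1) [-y clear] — {P11, P3, P5}
4. P6@(3, 1) [+y clear] — {P11, P3, P5, P6}
5. P1@(1, 0) [+x clear] — {P1, P11, P3, P5, P6}
6. P7@(3, 0) [+x clear] — {P1, P11, P3, P5, P6, P7}
7. P12@(2, 0) [-y clear] — {P1, P11, P12, P3, P5, P6, P7}
8. P10@(0, 0) [-x clear] — {P1, P10, P11, P12, P3, P5, P6, P7}
9. P8@(0, 1) [+y clear] — {P1, P10, P11, P12, P3, P5, P6, P7, P8}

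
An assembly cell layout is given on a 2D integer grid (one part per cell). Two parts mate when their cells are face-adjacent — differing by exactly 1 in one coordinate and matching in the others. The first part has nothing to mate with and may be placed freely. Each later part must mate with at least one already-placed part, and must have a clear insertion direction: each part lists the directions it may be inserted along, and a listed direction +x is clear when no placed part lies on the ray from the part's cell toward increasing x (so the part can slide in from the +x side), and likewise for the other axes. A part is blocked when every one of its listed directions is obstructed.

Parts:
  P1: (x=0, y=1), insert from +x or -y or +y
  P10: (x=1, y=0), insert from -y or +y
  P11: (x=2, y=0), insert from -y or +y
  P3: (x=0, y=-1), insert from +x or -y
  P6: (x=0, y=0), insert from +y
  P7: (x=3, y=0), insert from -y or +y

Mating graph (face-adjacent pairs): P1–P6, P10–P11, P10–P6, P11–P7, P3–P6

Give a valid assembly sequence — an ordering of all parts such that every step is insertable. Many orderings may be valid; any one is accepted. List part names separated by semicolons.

P7; P11; P10; P6; P1; P3

1. P7@(3, 0) [-y clear] — {P7}
2. P11@(2, 0) [-y clear] — {P11, P7}
3. P10@(1, 0) [-y clear] — {P10, P11, P7}
4. P6@(0, 0) [+y clear] — {P10, P11, P6, P7}
5. P1@(0, 1) [+x clear] — {P1, P10, P11, P6, P7}
6. P3@(0, -1) [+x clear] — {P1, P10, P11, P3, P6, P7}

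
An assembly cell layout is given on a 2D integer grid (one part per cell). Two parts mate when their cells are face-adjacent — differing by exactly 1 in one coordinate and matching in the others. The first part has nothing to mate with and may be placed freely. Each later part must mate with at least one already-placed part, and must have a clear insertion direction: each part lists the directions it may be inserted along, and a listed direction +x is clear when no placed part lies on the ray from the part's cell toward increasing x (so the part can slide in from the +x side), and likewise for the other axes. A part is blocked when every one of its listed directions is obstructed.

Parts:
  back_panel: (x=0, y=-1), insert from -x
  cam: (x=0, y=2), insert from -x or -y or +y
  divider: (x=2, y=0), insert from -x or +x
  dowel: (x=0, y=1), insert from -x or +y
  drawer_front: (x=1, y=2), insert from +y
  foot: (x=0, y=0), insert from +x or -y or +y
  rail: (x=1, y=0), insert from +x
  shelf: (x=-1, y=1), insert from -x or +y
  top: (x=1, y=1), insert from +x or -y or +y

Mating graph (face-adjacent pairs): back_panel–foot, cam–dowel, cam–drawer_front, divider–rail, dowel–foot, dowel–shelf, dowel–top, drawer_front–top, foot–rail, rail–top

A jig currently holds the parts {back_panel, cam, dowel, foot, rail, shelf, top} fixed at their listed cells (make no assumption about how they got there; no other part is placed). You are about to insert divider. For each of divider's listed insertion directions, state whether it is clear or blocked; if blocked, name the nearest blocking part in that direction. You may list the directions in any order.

+x: clear; -x: blocked by rail

-x: nearest on ray is rail@(1, 0) ⇒ blocked
+x: ray from divider(2, 0) has no placed part ⇒ clear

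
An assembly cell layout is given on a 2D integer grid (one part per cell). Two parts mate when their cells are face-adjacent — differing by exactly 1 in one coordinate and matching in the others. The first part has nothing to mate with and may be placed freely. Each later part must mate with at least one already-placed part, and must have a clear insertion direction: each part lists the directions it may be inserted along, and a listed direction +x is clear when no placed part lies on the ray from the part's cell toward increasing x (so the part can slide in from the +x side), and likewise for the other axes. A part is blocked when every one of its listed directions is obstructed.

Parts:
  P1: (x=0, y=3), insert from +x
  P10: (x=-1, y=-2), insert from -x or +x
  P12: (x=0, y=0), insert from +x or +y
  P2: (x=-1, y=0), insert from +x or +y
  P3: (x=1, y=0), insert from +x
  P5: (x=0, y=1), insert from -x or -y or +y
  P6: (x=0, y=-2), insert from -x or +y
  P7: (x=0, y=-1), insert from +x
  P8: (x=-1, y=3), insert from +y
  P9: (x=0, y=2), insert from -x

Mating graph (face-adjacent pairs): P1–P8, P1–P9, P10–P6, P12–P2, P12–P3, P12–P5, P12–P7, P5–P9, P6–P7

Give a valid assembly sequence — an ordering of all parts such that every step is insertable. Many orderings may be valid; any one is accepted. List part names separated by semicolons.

P6; P7; P12; P2; P3; P10; P5; P9; P1; P8

1. P6@(0, -2) [-x clear] — {P6}
2. P7@(0, -1) [+x clear] — {P6, P7}
3. P12@(0, 0) [+x clear] — {P12, P6, P7}
4. P2@(-1, 0) [+y clear] — {P12, P2, P6, P7}
5. P3@(1, 0) [+x clear] — {P12, P2, P3, P6, P7}
6. P10@(-1, -2) [-x clear] — {P10, P12, P2, P3, P6, P7}
7. P5@(0, 1) [-x clear] — {P10, P12, P2, P3, P5, P6, P7}
8. P9@(0, 2) [-x clear] — {P10, P12, P2, P3, P5, P6, P7, P9}
9. P1@(0, 3) [+x clear] — {P1, P10, P12, P2, P3, P5, P6, P7, P9}
10. P8@(-1, 3) [+y clear] — {P1, P10, P12, P2, P3, P5, P6, P7, P8, P9}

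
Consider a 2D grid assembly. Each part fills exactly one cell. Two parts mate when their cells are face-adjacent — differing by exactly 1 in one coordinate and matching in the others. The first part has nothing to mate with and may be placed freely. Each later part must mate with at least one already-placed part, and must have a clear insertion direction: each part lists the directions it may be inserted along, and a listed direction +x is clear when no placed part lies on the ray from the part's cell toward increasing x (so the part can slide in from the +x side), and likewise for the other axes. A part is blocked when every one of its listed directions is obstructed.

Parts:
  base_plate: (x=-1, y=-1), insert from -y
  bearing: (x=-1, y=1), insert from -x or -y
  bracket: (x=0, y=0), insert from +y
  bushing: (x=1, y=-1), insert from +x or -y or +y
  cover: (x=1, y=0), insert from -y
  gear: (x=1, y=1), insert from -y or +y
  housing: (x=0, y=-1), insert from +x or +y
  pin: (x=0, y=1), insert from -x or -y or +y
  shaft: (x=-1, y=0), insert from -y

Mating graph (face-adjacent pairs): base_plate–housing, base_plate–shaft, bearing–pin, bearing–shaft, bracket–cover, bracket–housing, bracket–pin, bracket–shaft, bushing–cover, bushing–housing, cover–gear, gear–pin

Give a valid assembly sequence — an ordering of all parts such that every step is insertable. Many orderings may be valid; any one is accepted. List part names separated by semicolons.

1. bracket@(0, 0) [+y clear] — {bracket}
2. pin@(0, 1) [-x clear] — {bracket, pin}
3. bearing@(-1, 1) [-x clear] — {bearing, bracket, pin}
4. gear@(1, 1) [-y clear] — {bearing, bracket, gear, pin}
5. shaft@(-1, 0) [-y clear] — {bearing, bracket, gear, pin, shaft}
6. base_plate@(-1, -1) [-y clear] — {base_plate, bearing, bracket, gear, pin, shaft}
7. housing@(0, -1) [+x clear] — {base_plate, bearing, bracket, gear, housing, pin, shaft}
8. cover@(1, 0) [-y clear] — {base_plate, bearing, bracket, cover, gear, housing, pin, shaft}
9. bushing@(1, -1) [+x clear] — {base_plate, bearing, bracket, bushing, cover, gear, housing, pin, shaft}

bracket; pin; bearing; gear; shaft; base_plate; housing; cover; bushing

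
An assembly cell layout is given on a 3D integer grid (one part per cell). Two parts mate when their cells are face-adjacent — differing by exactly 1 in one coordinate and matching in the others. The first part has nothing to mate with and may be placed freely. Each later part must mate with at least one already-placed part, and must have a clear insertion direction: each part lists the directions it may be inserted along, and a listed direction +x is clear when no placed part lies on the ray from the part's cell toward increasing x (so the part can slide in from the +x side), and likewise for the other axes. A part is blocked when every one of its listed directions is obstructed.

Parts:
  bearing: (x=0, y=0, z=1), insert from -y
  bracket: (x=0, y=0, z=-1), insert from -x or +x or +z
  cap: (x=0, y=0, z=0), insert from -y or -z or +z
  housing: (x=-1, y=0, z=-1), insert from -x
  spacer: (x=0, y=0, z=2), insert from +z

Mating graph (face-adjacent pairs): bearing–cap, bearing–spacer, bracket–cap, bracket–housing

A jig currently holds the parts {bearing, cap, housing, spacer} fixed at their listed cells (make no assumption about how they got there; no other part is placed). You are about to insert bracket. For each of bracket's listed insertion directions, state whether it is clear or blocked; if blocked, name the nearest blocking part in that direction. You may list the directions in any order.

-x: nearest on ray is housing@(-1, 0, -1) ⇒ blocked
+x: ray from bracket(0, 0, -1) has no placed part ⇒ clear
+z: nearest on ray is cap@(0, 0, 0) ⇒ blocked

+x: clear; +z: blocked by cap; -x: blocked by housing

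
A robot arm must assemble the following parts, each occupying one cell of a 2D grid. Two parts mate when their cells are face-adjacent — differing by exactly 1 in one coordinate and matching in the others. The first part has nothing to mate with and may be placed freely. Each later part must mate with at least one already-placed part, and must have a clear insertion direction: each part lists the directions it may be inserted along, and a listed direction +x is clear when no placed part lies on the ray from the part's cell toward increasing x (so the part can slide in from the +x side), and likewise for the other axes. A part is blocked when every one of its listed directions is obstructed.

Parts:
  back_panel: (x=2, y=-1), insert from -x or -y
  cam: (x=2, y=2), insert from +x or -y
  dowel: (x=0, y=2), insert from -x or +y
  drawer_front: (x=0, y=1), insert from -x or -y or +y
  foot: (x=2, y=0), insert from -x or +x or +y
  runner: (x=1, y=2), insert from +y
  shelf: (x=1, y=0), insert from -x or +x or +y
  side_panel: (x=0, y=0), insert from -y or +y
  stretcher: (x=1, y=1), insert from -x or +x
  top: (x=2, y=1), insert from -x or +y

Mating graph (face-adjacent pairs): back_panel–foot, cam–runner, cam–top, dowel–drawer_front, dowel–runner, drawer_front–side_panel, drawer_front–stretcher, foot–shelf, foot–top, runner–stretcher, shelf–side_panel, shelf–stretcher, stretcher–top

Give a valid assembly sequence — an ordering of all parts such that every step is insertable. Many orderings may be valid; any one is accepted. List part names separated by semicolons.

1. foot@(2, 0) [-x clear] — {foot}
2. top@(2, 1) [-x clear] — {foot, top}
3. cam@(2, 2) [+x clear] — {cam, foot, top}
4. runner@(1, 2) [+y clear] — {cam, foot, runner, top}
5. dowel@(0, 2) [-x clear] — {cam, dowel, foot, runner, top}
6. back_panel@(2, -1) [-x clear] — {back_panel, cam, dowel, foot, runner, top}
7. shelf@(1, 0) [-x clear] — {back_panel, cam, dowel, foot, runner, shelf, top}
8. side_panel@(0, 0) [-y clear] — {back_panel, cam, dowel, foot, runner, shelf, side_panel, top}
9. stretcher@(1, 1) [-x clear] — {back_panel, cam, dowel, foot, runner, shelf, side_panel, stretcher, top}
10. drawer_front@(0, 1) [-x clear] — {back_panel, cam, dowel, drawer_front, foot, runner, shelf, side_panel, stretcher, top}

foot; top; cam; runner; dowel; back_panel; shelf; side_panel; stretcher; drawer_front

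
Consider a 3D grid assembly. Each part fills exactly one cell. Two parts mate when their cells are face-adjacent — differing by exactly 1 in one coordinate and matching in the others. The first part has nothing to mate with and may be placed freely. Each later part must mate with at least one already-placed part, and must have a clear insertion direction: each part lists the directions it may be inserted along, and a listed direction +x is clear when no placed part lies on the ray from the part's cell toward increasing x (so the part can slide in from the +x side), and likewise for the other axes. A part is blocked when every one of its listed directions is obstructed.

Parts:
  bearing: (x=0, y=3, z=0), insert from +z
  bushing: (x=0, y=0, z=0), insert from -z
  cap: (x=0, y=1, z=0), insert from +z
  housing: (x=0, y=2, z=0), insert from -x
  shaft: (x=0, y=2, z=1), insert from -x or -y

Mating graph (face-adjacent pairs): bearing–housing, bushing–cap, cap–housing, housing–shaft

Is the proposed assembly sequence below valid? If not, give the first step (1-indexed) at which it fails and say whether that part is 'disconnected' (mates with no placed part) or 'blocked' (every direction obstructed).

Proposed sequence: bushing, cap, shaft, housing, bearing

Invalid at step 3 (disconnected)

1. bushing@(0, 0, 0) [-z clear] — {bushing}
2. cap@(0, 1, 0) [+z clear] — {bushing, cap}
3. shaft@(0, 2, 1) — no placed neighbour ⇒ disconnected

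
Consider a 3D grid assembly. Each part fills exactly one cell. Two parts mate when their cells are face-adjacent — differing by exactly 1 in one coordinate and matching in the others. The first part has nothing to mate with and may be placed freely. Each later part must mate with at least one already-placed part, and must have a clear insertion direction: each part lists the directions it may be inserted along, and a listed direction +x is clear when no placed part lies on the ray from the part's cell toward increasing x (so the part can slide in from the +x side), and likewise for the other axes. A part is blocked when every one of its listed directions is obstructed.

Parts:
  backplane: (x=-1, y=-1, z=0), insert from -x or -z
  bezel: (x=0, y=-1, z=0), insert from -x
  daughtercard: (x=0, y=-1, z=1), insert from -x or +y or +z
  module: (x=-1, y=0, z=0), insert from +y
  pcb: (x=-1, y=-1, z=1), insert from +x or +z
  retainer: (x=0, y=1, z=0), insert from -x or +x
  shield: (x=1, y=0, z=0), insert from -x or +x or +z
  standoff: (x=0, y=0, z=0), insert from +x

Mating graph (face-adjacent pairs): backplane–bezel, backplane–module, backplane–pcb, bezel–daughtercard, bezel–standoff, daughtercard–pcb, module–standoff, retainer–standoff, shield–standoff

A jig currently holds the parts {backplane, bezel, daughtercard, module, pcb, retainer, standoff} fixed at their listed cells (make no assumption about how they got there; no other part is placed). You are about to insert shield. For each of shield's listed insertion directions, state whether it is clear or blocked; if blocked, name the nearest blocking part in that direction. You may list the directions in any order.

+x: clear; +z: clear; -x: blocked by standoff

-x: nearest on ray is standoff@(0, 0, 0) ⇒ blocked
+x: ray from shield(1, 0, 0) has no placed part ⇒ clear
+z: ray from shield(1, 0, 0) has no placed part ⇒ clear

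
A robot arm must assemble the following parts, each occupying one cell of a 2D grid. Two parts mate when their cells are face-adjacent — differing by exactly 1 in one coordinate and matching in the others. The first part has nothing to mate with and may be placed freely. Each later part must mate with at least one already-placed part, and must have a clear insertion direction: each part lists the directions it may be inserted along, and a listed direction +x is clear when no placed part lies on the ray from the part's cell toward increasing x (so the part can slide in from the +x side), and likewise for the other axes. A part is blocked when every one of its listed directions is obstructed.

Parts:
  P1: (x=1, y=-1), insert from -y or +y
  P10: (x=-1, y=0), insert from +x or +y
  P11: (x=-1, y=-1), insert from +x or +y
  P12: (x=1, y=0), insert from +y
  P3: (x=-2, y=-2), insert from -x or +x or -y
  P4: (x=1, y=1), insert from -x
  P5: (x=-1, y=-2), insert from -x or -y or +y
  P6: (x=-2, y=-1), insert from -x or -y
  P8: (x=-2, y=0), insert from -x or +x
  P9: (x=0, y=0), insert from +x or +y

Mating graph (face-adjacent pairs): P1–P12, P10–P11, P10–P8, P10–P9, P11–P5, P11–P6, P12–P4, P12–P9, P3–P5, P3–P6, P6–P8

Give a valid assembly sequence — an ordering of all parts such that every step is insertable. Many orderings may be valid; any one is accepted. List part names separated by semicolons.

P3; P5; P11; P10; P9; P12; P1; P4; P8; P6

1. P3@(-2, -2) [-x clear] — {P3}
2. P5@(-1, -2) [-y clear] — {P3, P5}
3. P11@(-1, -1) [+x clear] — {P11, P3, P5}
4. P10@(-1, 0) [+x clear] — {P10, P11, P3, P5}
5. P9@(0, 0) [+x clear] — {P10, P11, P3, P5, P9}
6. P12@(1, 0) [+y clear] — {P10, P11, P12, P3, P5, P9}
7. P1@(1, -1) [-y clear] — {P1, P10, P11, P12, P3, P5, P9}
8. P4@(1, 1) [-x clear] — {P1, P10, P11, P12, P3, P4, P5, P9}
9. P8@(-2, 0) [-x clear] — {P1, P10, P11, P12, P3, P4, P5, P8, P9}
10. P6@(-2, -1) [-x clear] — {P1, P10, P11, P12, P3, P4, P5, P6, P8, P9}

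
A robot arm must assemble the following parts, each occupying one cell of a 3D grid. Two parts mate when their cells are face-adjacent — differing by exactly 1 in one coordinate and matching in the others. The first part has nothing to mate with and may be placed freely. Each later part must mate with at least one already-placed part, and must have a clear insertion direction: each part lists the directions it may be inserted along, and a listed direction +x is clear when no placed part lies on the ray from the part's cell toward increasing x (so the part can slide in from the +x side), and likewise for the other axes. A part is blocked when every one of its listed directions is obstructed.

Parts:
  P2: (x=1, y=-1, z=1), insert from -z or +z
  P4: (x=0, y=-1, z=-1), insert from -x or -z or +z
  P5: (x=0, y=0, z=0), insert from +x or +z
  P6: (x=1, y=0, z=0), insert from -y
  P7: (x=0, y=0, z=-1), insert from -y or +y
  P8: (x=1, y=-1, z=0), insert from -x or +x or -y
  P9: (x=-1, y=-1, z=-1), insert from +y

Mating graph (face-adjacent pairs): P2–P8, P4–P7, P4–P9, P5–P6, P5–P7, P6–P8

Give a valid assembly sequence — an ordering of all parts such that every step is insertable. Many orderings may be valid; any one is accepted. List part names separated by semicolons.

1. P7@(0, 0, -1) [-y clear] — {P7}
2. P4@(0, -1, -1) [-x clear] — {P4, P7}
3. P9@(-1, -1, -1) [+y clear] — {P4, P7, P9}
4. P5@(0, 0, 0) [+x clear] — {P4, P5, P7, P9}
5. P6@(1, 0, 0) [-y clear] — {P4, P5, P6, P7, P9}
6. P8@(1, -1, 0) [-x clear] — {P4, P5, P6, P7, P8, P9}
7. P2@(1, -1, 1) [+z clear] — {P2, P4, P5, P6, P7, P8, P9}

P7; P4; P9; P5; P6; P8; P2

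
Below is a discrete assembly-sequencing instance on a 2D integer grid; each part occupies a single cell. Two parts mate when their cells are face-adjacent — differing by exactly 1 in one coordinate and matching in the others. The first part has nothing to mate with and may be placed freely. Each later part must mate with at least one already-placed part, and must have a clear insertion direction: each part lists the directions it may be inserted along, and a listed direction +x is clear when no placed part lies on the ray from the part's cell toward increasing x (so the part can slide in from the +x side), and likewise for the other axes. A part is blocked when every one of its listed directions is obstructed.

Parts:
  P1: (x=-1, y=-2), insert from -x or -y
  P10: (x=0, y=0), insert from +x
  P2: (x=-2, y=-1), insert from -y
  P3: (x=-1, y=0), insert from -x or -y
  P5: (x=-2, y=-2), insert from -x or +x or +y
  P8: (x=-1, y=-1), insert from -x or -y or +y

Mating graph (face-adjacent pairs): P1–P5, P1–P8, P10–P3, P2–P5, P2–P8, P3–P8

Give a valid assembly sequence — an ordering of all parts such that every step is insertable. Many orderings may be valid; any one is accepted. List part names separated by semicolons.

P10; P3; P8; P1; P2; P5

1. P10@(0, 0) [+x clear] — {P10}
2. P3@(-1, 0) [-x clear] — {P10, P3}
3. P8@(-1, -1) [-x clear] — {P10, P3, P8}
4. P1@(-1, -2) [-x clear] — {P1, P10, P3, P8}
5. P2@(-2, -1) [-y clear] — {P1, P10, P2, P3, P8}
6. P5@(-2, -2) [-x clear] — {P1, P10, P2, P3, P5, P8}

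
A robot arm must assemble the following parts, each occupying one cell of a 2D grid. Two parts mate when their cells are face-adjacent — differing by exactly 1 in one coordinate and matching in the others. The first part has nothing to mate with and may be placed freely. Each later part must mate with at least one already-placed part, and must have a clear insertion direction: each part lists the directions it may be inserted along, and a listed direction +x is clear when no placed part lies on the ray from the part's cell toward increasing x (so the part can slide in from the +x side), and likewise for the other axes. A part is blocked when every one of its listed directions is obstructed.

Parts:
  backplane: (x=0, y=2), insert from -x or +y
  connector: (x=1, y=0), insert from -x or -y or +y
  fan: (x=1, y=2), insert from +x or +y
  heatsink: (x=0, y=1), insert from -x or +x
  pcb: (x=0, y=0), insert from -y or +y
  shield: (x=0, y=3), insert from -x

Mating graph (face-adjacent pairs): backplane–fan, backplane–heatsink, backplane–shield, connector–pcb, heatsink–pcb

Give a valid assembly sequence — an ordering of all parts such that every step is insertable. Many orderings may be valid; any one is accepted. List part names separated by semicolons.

1. fan@(1, 2) [+x clear] — {fan}
2. backplane@(0, 2) [-x clear] — {backplane, fan}
3. shield@(0, 3) [-x clear] — {backplane, fan, shield}
4. heatsink@(0, 1) [-x clear] — {backplane, fan, heatsink, shield}
5. pcb@(0, 0) [-y clear] — {backplane, fan, heatsink, pcb, shield}
6. connector@(1, 0) [-y clear] — {backplane, connector, fan, heatsink, pcb, shield}

fan; backplane; shield; heatsink; pcb; connector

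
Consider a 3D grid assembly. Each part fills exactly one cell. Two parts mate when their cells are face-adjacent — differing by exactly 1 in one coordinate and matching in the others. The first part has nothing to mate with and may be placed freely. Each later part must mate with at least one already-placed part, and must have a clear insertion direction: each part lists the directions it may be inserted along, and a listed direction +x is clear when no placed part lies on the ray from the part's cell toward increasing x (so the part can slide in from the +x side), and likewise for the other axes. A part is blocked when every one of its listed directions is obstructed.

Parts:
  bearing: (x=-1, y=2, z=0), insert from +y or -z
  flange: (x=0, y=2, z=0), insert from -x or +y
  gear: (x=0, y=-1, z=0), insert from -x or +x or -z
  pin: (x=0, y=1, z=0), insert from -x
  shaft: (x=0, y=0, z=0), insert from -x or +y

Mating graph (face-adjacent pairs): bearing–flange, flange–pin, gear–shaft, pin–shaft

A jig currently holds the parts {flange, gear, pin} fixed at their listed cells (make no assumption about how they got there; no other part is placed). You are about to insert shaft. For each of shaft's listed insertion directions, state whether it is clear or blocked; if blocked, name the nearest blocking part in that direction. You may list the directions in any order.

+y: blocked by pin; -x: clear

-x: ray from shaft(0, 0, 0) has no placed part ⇒ clear
+y: nearest on ray is pin@(0, 1, 0) ⇒ blocked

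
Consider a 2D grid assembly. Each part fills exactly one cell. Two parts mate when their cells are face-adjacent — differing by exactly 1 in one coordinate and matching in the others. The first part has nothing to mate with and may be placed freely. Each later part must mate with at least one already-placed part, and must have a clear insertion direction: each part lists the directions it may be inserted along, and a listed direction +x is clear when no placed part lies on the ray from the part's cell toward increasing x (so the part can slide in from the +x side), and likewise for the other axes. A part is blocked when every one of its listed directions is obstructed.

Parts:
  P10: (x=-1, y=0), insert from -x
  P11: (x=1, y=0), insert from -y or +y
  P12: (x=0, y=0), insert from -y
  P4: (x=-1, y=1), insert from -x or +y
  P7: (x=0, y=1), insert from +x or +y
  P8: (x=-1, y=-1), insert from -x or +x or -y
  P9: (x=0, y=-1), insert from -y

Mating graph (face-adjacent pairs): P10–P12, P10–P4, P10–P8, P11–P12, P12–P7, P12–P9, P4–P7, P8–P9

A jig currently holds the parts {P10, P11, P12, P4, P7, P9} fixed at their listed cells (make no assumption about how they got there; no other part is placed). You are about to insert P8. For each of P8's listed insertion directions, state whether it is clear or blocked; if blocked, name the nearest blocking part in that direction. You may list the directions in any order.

+x: blocked by P9; -x: clear; -y: clear

-x: ray from P8(-1, -1) has no placed part ⇒ clear
+x: nearest on ray is P9@(0, -1) ⇒ blocked
-y: ray from P8(-1, -1) has no placed part ⇒ clear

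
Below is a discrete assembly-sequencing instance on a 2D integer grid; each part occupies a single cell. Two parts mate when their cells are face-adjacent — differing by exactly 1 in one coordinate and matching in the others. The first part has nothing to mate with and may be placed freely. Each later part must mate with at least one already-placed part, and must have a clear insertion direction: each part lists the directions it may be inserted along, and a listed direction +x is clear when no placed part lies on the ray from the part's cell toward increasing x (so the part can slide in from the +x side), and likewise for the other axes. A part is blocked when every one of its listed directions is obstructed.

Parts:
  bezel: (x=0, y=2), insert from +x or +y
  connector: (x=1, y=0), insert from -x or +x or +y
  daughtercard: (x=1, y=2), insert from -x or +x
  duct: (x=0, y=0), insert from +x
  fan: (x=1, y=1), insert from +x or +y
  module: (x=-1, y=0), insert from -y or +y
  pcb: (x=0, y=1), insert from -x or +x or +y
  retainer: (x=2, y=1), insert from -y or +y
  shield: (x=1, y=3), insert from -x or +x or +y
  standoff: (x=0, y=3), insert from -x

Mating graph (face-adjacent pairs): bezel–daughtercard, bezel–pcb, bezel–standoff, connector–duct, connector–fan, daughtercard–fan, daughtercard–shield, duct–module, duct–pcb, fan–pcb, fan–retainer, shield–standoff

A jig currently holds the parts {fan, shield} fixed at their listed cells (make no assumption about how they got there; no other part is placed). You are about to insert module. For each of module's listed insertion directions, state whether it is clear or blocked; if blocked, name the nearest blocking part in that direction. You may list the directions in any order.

+y: clear; -y: clear

-y: ray from module(-1, 0) has no placed part ⇒ clear
+y: ray from module(-1, 0) has no placed part ⇒ clear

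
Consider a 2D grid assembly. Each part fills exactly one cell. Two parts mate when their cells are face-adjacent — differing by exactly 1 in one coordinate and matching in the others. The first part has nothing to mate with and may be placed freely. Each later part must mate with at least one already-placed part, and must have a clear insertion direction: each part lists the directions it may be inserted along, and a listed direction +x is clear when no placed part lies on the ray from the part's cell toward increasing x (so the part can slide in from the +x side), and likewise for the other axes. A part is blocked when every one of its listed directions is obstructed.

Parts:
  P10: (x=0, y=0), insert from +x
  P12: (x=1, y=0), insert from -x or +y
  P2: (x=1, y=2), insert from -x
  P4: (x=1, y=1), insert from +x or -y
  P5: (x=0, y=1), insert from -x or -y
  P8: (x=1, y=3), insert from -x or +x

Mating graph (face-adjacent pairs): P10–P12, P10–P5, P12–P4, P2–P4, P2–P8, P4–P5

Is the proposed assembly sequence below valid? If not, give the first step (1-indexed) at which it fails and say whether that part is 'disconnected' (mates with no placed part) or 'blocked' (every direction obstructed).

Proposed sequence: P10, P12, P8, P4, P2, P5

Invalid at step 3 (disconnected)

1. P10@(0, 0) [+x clear] — {P10}
2. P12@(1, 0) [+y clear] — {P10, P12}
3. P8@(1, 3) — no placed neighbour ⇒ disconnected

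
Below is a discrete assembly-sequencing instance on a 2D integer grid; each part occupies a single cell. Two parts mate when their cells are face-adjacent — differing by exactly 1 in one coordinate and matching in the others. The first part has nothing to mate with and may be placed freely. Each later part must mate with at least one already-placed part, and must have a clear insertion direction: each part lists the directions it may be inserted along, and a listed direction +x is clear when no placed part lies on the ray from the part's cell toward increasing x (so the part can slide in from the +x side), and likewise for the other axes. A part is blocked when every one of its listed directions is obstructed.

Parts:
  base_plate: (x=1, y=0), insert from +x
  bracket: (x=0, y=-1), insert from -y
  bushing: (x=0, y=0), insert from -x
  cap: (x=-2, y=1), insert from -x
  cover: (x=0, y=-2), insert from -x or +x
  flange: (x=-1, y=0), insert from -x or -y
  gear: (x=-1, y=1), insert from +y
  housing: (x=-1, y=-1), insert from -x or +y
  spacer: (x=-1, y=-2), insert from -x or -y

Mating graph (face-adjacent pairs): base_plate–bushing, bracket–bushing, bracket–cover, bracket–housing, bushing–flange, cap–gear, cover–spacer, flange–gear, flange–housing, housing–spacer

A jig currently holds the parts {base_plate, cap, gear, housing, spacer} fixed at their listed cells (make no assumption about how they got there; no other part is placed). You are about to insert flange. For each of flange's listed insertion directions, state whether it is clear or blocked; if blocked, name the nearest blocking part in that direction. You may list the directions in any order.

-x: ray from flange(-1, 0) has no placed part ⇒ clear
-y: nearest on ray is housing@(-1, -1) ⇒ blocked

-x: clear; -y: blocked by housing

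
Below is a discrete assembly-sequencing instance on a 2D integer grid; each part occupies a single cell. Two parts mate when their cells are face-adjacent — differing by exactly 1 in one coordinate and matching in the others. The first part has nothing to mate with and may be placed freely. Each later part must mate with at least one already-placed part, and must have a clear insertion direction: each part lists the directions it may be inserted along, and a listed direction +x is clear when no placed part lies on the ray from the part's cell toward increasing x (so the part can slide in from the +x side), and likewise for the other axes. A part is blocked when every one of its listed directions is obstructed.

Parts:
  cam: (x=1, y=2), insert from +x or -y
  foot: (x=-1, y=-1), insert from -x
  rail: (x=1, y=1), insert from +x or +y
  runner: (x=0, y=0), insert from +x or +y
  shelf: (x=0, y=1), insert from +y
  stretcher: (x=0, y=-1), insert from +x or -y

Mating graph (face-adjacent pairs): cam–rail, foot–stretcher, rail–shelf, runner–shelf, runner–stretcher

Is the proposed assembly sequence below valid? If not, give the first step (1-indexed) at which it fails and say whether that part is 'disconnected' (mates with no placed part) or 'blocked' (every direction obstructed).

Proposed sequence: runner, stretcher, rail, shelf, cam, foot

Invalid at step 3 (disconnected)

1. runner@(0, 0) [+x clear] — {runner}
2. stretcher@(0, -1) [+x clear] — {runner, stretcher}
3. rail@(1, 1) — no placed neighbour ⇒ disconnected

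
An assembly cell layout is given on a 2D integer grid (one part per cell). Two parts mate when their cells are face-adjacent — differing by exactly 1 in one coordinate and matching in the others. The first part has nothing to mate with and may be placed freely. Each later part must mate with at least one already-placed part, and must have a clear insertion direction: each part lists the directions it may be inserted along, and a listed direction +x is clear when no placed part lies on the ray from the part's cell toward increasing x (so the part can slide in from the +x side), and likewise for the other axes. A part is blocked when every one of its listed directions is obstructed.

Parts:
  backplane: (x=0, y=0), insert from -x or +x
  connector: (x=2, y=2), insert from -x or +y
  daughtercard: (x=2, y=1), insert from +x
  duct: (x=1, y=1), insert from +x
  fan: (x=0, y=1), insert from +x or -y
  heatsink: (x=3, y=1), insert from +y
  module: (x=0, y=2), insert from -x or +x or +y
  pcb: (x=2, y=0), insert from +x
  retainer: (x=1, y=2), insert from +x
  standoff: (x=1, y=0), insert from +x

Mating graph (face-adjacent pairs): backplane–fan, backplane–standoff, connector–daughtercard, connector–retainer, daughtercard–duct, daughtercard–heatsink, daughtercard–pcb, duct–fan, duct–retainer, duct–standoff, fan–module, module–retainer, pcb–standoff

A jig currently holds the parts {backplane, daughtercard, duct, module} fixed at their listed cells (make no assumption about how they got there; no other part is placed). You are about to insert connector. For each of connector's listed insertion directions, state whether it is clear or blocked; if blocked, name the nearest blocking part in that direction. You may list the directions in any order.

+y: clear; -x: blocked by module

-x: nearest on ray is module@(0, 2) ⇒ blocked
+y: ray from connector(2, 2) has no placed part ⇒ clear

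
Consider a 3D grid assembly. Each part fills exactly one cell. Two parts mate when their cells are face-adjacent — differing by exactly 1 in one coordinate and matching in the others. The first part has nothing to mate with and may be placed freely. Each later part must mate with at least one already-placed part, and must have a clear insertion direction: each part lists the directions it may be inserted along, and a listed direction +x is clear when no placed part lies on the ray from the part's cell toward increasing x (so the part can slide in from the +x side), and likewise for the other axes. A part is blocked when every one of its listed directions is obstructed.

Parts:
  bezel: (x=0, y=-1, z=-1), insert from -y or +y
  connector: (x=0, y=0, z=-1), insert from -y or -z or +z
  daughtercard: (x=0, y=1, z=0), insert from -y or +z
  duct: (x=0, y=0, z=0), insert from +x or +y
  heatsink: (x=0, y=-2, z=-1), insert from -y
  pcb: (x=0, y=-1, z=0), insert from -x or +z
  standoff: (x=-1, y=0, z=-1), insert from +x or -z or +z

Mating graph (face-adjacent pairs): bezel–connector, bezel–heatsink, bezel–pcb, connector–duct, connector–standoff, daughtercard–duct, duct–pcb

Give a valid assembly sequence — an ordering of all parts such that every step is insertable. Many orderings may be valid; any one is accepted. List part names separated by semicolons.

1. connector@(0, 0, -1) [-y clear] — {connector}
2. bezel@(0, -1, -1) [-y clear] — {bezel, connector}
3. pcb@(0, -1, 0) [-x clear] — {bezel, connector, pcb}
4. duct@(0, 0, 0) [+x clear] — {bezel, connector, duct, pcb}
5. daughtercard@(0, 1, 0) [+z clear] — {bezel, connector, daughtercard, duct, pcb}
6. standoff@(-1, 0, -1) [-z clear] — {bezel, connector, daughtercard, duct, pcb, standoff}
7. heatsink@(0, -2, -1) [-y clear] — {bezel, connector, daughtercard, duct, heatsink, pcb, standoff}

connector; bezel; pcb; duct; daughtercard; standoff; heatsink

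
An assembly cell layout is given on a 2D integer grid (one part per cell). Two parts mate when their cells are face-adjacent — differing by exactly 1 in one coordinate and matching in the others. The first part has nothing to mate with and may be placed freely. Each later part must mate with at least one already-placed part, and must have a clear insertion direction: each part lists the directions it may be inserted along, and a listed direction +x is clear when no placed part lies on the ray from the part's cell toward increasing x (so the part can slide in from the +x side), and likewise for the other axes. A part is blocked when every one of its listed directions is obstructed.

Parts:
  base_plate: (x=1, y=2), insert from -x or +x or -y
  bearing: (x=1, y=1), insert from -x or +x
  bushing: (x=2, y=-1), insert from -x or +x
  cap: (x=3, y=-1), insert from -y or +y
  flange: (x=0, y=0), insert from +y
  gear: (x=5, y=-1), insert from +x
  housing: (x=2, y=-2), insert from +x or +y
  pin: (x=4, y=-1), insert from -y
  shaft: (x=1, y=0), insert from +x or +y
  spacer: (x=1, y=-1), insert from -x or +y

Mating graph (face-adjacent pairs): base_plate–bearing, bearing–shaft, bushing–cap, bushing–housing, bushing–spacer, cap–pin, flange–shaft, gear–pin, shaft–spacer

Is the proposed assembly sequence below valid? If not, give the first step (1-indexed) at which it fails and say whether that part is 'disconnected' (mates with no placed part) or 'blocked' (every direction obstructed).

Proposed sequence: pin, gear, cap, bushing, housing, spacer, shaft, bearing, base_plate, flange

Valid

1. pin@(4, -1) [-y clear] — {pin}
2. gear@(5, -1) [+x clear] — {gear, pin}
3. cap@(3, -1) [-y clear] — {cap, gear, pin}
4. bushing@(2, -1) [-x clear] — {bushing, cap, gear, pin}
5. housing@(2, -2) [+x clear] — {bushing, cap, gear, housing, pin}
6. spacer@(1, -1) [-x clear] — {bushing, cap, gear, housing, pin, spacer}
7. shaft@(1, 0) [+x clear] — {bushing, cap, gear, housing, pin, shaft, spacer}
8. bearing@(1, 1) [-x clear] — {bearing, bushing, cap, gear, housing, pin, shaft, spacer}
9. base_plate@(1, 2) [-x clear] — {base_plate, bearing, bushing, cap, gear, housing, pin, shaft, spacer}
10. flange@(0, 0) [+y clear] — {base_plate, bearing, bushing, cap, flange, gear, housing, pin, shaft, spacer}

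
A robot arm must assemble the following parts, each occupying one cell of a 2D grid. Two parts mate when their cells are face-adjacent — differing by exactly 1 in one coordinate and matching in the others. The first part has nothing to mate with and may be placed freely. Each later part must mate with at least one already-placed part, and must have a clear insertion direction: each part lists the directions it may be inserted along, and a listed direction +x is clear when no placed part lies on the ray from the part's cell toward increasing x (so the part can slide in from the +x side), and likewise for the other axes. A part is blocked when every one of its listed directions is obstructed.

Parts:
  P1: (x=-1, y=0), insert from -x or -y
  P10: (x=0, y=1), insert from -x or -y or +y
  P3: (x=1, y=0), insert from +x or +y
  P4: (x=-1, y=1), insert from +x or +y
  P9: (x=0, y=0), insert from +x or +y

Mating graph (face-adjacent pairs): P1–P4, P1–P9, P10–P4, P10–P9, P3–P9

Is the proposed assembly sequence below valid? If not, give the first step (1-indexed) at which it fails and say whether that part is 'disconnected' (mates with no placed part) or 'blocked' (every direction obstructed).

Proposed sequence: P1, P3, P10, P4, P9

1. P1@(-1, 0) [-x clear] — {P1}
2. P3@(1, 0) — no placed neighbour ⇒ disconnected

Invalid at step 2 (disconnected)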